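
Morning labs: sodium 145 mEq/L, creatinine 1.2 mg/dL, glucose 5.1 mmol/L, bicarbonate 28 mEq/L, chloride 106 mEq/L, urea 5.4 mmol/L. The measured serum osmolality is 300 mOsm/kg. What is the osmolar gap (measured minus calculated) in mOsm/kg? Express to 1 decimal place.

-0.5 mOsm/kg

Calculated osmolality = 2·Na + glucose + urea
= 2·145 + 5.1 + 5.4
= 290 + 5.10 + 5.40
= 300.5 mOsm/kg ≈ 300.5 mOsm/kg
Osmolar gap = measured − calculated = 300 − 300.5 = -0.5 mOsm/kg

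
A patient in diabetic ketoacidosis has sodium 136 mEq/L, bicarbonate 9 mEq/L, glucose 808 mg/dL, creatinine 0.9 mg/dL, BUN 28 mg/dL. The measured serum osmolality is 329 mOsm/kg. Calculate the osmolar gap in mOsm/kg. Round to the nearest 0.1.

2.1 mOsm/kg

Calculated osmolality = 2·Na + glucose/18 + BUN/2.8
= 2·136 + 808/18 + 28/2.8
= 272 + 44.89 + 10
= 326.89 mOsm/kg ≈ 326.9 mOsm/kg
Osmolar gap = measured − calculated = 329 − 326.9 = 2.1 mOsm/kg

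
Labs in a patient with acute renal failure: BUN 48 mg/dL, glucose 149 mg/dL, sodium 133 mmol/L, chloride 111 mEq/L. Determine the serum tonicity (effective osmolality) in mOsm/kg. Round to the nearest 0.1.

274.3 mOsm/kg

Effective osmolality excludes urea (freely permeant across cell membranes):
2·Na + glucose/18
= 2·133 + 149/18
= 266 + 8.28
= 274.28 mOsm/kg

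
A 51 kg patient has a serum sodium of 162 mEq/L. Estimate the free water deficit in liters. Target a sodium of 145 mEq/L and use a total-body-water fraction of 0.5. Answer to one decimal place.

3.0 L

TBW = 0.5 · 51 = 25.5 L
Free water deficit = TBW · (Na/145 − 1)
= 25.5 · (162/145 − 1)
= 25.5 · 0.1172
= 2.99 L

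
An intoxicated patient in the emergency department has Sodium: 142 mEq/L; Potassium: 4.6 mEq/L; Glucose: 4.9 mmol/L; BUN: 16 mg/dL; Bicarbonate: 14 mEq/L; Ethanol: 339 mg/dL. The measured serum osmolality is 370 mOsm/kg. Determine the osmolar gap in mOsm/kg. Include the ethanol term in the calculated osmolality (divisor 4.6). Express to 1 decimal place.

1.7 mOsm/kg

Calculated osmolality = 2·Na + glucose + BUN/2.8 + ethanol/4.6
= 2·142 + 4.9 + 16/2.8 + 339/4.6
= 284 + 4.90 + 5.71 + 73.70
= 368.31 mOsm/kg ≈ 368.3 mOsm/kg
Osmolar gap = measured − calculated = 370 − 368.3 = 1.7 mOsm/kg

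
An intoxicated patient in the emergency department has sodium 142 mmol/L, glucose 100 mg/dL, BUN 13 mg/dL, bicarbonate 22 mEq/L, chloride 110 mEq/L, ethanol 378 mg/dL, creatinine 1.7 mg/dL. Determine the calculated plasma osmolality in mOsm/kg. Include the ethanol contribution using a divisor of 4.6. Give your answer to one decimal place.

376.4 mOsm/kg

Calculated osmolality = 2·Na + glucose/18 + BUN/2.8 + ethanol/4.6
= 2·142 + 100/18 + 13/2.8 + 378/4.6
= 284 + 5.56 + 4.64 + 82.17
= 376.37 mOsm/kg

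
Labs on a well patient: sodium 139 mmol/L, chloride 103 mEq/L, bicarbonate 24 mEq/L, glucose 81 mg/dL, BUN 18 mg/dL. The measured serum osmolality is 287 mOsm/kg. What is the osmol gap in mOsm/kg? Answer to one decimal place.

Calculated osmolality = 2·Na + glucose/18 + BUN/2.8
= 2·139 + 81/18 + 18/2.8
= 278 + 4.50 + 6.43
= 288.93 mOsm/kg ≈ 288.9 mOsm/kg
Osmolar gap = measured − calculated = 287 − 288.9 = -1.9 mOsm/kg

-1.9 mOsm/kg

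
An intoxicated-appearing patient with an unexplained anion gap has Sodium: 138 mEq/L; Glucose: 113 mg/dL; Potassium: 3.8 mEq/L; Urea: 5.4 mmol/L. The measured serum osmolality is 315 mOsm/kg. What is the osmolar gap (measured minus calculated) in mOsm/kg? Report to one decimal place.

Calculated osmolality = 2·Na + glucose/18 + urea
= 2·138 + 113/18 + 5.4
= 276 + 6.28 + 5.40
= 287.68 mOsm/kg ≈ 287.7 mOsm/kg
Osmolar gap = measured − calculated = 315 − 287.7 = 27.3 mOsm/kg

27.3 mOsm/kg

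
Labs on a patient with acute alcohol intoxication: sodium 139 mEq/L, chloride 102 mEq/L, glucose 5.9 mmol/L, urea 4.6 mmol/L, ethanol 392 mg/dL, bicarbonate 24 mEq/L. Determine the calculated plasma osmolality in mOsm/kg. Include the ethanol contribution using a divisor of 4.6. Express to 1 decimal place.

373.7 mOsm/kg

Calculated osmolality = 2·Na + glucose + urea + ethanol/4.6
= 2·139 + 5.9 + 4.6 + 392/4.6
= 278 + 5.90 + 4.60 + 85.22
= 373.72 mOsm/kg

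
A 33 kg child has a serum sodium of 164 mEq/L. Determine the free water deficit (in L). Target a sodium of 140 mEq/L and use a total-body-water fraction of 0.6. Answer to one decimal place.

TBW = 0.6 · 33 = 19.8 L
Free water deficit = TBW · (Na/140 − 1)
= 19.8 · (164/140 − 1)
= 19.8 · 0.1714
= 3.39 L

3.4 L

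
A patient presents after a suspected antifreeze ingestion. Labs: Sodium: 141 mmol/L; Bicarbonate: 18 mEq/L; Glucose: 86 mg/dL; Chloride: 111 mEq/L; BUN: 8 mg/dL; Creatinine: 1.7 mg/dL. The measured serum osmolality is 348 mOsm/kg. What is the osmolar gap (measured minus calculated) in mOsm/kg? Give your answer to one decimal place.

Calculated osmolality = 2·Na + glucose/18 + BUN/2.8
= 2·141 + 86/18 + 8/2.8
= 282 + 4.78 + 2.86
= 289.64 mOsm/kg ≈ 289.6 mOsm/kg
Osmolar gap = measured − calculated = 348 − 289.6 = 58.4 mOsm/kg

58.4 mOsm/kg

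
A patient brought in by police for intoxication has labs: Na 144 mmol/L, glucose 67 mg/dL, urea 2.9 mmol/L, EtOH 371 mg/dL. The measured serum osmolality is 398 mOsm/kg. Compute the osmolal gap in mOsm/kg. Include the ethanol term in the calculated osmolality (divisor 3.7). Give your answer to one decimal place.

3.1 mOsm/kg

Calculated osmolality = 2·Na + glucose/18 + urea + ethanol/3.7
= 2·144 + 67/18 + 2.9 + 371/3.7
= 288 + 3.72 + 2.90 + 100.27
= 394.89 mOsm/kg ≈ 394.9 mOsm/kg
Osmolar gap = measured − calculated = 398 − 394.9 = 3.1 mOsm/kg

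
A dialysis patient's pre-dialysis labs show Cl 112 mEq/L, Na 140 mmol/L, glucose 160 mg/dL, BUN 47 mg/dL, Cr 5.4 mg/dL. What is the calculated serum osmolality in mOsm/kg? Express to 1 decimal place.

305.7 mOsm/kg

Calculated osmolality = 2·Na + glucose/18 + BUN/2.8
= 2·140 + 160/18 + 47/2.8
= 280 + 8.89 + 16.79
= 305.68 mOsm/kg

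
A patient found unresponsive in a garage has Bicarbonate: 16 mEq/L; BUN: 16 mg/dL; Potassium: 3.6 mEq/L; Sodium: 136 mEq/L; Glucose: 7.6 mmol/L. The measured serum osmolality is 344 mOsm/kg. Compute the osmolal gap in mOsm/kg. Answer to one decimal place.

Calculated osmolality = 2·Na + glucose + BUN/2.8
= 2·136 + 7.6 + 16/2.8
= 272 + 7.60 + 5.71
= 285.31 mOsm/kg ≈ 285.3 mOsm/kg
Osmolar gap = measured − calculated = 344 − 285.3 = 58.7 mOsm/kg

58.7 mOsm/kg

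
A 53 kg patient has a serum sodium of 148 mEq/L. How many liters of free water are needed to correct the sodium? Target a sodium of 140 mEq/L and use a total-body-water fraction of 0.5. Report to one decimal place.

TBW = 0.5 · 53 = 26.5 L
Free water deficit = TBW · (Na/140 − 1)
= 26.5 · (148/140 − 1)
= 26.5 · 0.0571
= 1.51 L

1.5 L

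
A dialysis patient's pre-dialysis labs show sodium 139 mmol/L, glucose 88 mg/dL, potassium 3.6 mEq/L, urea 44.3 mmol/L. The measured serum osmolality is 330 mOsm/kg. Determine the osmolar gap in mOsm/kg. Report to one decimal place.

2.8 mOsm/kg

Calculated osmolality = 2·Na + glucose/18 + urea
= 2·139 + 88/18 + 44.3
= 278 + 4.89 + 44.30
= 327.19 mOsm/kg ≈ 327.2 mOsm/kg
Osmolar gap = measured − calculated = 330 − 327.2 = 2.8 mOsm/kg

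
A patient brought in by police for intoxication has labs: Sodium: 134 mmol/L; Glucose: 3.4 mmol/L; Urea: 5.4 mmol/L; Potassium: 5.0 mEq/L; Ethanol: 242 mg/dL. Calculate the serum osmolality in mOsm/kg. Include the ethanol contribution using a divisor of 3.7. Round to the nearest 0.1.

Calculated osmolality = 2·Na + glucose + urea + ethanol/3.7
= 2·134 + 3.4 + 5.4 + 242/3.7
= 268 + 3.40 + 5.40 + 65.41
= 342.21 mOsm/kg

342.2 mOsm/kg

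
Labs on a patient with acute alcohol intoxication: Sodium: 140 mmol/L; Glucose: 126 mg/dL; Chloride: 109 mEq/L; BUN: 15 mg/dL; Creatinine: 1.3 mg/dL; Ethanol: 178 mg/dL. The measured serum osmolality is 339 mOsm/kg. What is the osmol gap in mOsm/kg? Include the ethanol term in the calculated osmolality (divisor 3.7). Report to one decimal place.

-1.5 mOsm/kg

Calculated osmolality = 2·Na + glucose/18 + BUN/2.8 + ethanol/3.7
= 2·140 + 126/18 + 15/2.8 + 178/3.7
= 280 + 7 + 5.36 + 48.11
= 340.47 mOsm/kg ≈ 340.5 mOsm/kg
Osmolar gap = measured − calculated = 339 − 340.5 = -1.5 mOsm/kg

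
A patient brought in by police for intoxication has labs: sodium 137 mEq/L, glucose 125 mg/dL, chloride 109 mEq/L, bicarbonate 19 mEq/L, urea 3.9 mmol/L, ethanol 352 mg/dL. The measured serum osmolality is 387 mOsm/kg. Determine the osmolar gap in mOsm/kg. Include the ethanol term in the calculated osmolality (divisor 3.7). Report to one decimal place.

Calculated osmolality = 2·Na + glucose/18 + urea + ethanol/3.7
= 2·137 + 125/18 + 3.9 + 352/3.7
= 274 + 6.94 + 3.90 + 95.14
= 379.98 mOsm/kg ≈ 380.0 mOsm/kg
Osmolar gap = measured − calculated = 387 − 380.0 = 7.0 mOsm/kg

7.0 mOsm/kg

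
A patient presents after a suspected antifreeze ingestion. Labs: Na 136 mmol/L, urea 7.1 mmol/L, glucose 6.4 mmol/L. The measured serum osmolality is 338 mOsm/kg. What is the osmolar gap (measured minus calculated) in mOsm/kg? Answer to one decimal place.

52.5 mOsm/kg

Calculated osmolality = 2·Na + glucose + urea
= 2·136 + 6.4 + 7.1
= 272 + 6.40 + 7.10
= 285.5 mOsm/kg ≈ 285.5 mOsm/kg
Osmolar gap = measured − calculated = 338 − 285.5 = 52.5 mOsm/kg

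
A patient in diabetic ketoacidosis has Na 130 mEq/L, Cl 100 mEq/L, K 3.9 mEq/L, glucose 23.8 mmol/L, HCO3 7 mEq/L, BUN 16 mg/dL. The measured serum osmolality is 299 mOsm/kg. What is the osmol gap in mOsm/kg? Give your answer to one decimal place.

9.5 mOsm/kg

Calculated osmolality = 2·Na + glucose + BUN/2.8
= 2·130 + 23.8 + 16/2.8
= 260 + 23.80 + 5.71
= 289.51 mOsm/kg ≈ 289.5 mOsm/kg
Osmolar gap = measured − calculated = 299 − 289.5 = 9.5 mOsm/kg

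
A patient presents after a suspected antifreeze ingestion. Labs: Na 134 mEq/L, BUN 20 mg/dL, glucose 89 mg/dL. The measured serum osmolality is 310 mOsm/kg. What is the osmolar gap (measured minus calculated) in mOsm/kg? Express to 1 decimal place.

Calculated osmolality = 2·Na + glucose/18 + BUN/2.8
= 2·134 + 89/18 + 20/2.8
= 268 + 4.94 + 7.14
= 280.08 mOsm/kg ≈ 280.1 mOsm/kg
Osmolar gap = measured − calculated = 310 − 280.1 = 29.9 mOsm/kg

29.9 mOsm/kg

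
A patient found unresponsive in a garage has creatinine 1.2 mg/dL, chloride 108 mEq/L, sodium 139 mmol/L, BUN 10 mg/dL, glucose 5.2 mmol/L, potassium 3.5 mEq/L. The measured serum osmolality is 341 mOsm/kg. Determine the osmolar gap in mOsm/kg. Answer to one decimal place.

54.2 mOsm/kg

Calculated osmolality = 2·Na + glucose + BUN/2.8
= 2·139 + 5.2 + 10/2.8
= 278 + 5.20 + 3.57
= 286.77 mOsm/kg ≈ 286.8 mOsm/kg
Osmolar gap = measured − calculated = 341 − 286.8 = 54.2 mOsm/kg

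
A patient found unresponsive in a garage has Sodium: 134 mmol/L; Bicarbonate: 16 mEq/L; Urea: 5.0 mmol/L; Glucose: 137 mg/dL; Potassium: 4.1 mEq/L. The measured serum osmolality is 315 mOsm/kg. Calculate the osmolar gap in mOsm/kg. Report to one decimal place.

Calculated osmolality = 2·Na + glucose/18 + urea
= 2·134 + 137/18 + 5
= 268 + 7.61 + 5
= 280.61 mOsm/kg ≈ 280.6 mOsm/kg
Osmolar gap = measured − calculated = 315 − 280.6 = 34.4 mOsm/kg

34.4 mOsm/kg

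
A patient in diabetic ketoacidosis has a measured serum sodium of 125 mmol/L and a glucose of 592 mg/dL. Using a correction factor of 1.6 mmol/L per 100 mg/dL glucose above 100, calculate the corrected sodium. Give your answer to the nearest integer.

Corrected Na = measured Na + 1.6 · (glucose − 100)/100
= 125 + 1.6 · (592 − 100)/100
= 125 + 7.9
= 132.9 mmol/L

133 mmol/L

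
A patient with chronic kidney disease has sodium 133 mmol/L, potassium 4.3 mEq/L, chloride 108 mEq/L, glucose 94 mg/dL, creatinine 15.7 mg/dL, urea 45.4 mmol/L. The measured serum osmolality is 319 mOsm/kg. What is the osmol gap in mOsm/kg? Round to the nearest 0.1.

2.4 mOsm/kg

Calculated osmolality = 2·Na + glucose/18 + urea
= 2·133 + 94/18 + 45.4
= 266 + 5.22 + 45.40
= 316.62 mOsm/kg ≈ 316.6 mOsm/kg
Osmolar gap = measured − calculated = 319 − 316.6 = 2.4 mOsm/kg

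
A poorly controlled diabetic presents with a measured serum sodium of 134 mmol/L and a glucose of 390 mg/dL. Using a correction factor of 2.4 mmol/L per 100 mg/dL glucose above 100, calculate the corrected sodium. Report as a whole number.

141 mmol/L

Corrected Na = measured Na + 2.4 · (glucose − 100)/100
= 134 + 2.4 · (390 − 100)/100
= 134 + 7
= 141 mmol/L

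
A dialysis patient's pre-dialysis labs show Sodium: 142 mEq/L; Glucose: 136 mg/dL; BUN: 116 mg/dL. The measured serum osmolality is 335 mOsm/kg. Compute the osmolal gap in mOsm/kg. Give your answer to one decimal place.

Calculated osmolality = 2·Na + glucose/18 + BUN/2.8
= 2·142 + 136/18 + 116/2.8
= 284 + 7.56 + 41.43
= 332.99 mOsm/kg ≈ 333.0 mOsm/kg
Osmolar gap = measured − calculated = 335 − 333.0 = 2.0 mOsm/kg

2.0 mOsm/kg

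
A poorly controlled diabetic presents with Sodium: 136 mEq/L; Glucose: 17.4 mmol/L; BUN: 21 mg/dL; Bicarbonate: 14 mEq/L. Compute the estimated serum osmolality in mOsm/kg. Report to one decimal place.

296.9 mOsm/kg

Calculated osmolality = 2·Na + glucose + BUN/2.8
= 2·136 + 17.4 + 21/2.8
= 272 + 17.40 + 7.50
= 296.9 mOsm/kg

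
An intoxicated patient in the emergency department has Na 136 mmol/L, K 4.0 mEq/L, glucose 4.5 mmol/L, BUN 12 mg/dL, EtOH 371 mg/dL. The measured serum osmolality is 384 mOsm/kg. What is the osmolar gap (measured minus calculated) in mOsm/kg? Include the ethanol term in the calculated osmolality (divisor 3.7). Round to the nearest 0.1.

Calculated osmolality = 2·Na + glucose + BUN/2.8 + ethanol/3.7
= 2·136 + 4.5 + 12/2.8 + 371/3.7
= 272 + 4.50 + 4.29 + 100.27
= 381.06 mOsm/kg ≈ 381.1 mOsm/kg
Osmolar gap = measured − calculated = 384 − 381.1 = 2.9 mOsm/kg

2.9 mOsm/kg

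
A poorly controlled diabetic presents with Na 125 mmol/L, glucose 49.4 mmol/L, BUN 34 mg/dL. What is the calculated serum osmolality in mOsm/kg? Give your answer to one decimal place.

311.5 mOsm/kg

Calculated osmolality = 2·Na + glucose + BUN/2.8
= 2·125 + 49.4 + 34/2.8
= 250 + 49.40 + 12.14
= 311.54 mOsm/kg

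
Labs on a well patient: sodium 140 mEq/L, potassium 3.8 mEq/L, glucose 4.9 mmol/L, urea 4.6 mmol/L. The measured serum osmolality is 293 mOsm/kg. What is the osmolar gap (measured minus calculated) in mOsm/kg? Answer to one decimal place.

Calculated osmolality = 2·Na + glucose + urea
= 2·140 + 4.9 + 4.6
= 280 + 4.90 + 4.60
= 289.5 mOsm/kg ≈ 289.5 mOsm/kg
Osmolar gap = measured − calculated = 293 − 289.5 = 3.5 mOsm/kg

3.5 mOsm/kg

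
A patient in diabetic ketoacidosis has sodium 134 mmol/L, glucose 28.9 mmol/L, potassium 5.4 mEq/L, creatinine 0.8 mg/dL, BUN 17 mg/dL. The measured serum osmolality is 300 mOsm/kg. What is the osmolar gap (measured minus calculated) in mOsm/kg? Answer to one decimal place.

Calculated osmolality = 2·Na + glucose + BUN/2.8
= 2·134 + 28.9 + 17/2.8
= 268 + 28.90 + 6.07
= 302.97 mOsm/kg ≈ 303.0 mOsm/kg
Osmolar gap = measured − calculated = 300 − 303.0 = -3.0 mOsm/kg

-3.0 mOsm/kg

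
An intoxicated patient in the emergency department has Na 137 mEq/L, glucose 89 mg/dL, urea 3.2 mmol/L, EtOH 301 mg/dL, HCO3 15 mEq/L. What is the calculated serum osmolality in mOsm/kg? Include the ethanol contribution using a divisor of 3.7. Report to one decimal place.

363.5 mOsm/kg

Calculated osmolality = 2·Na + glucose/18 + urea + ethanol/3.7
= 2·137 + 89/18 + 3.2 + 301/3.7
= 274 + 4.94 + 3.20 + 81.35
= 363.49 mOsm/kg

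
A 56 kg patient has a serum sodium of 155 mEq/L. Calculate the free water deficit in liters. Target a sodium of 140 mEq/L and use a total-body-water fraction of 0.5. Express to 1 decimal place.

3.0 L

TBW = 0.5 · 56 = 28 L
Free water deficit = TBW · (Na/140 − 1)
= 28 · (155/140 − 1)
= 28 · 0.1071
= 3 L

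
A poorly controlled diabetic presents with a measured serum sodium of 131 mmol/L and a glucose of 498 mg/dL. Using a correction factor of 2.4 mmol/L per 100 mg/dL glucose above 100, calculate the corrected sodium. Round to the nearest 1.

141 mmol/L

Corrected Na = measured Na + 2.4 · (glucose − 100)/100
= 131 + 2.4 · (498 − 100)/100
= 131 + 9.6
= 140.6 mmol/L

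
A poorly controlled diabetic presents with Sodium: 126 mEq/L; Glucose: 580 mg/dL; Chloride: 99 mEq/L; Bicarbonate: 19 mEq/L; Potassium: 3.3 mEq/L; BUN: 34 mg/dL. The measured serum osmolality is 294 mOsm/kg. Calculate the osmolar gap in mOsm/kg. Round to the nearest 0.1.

-2.4 mOsm/kg

Calculated osmolality = 2·Na + glucose/18 + BUN/2.8
= 2·126 + 580/18 + 34/2.8
= 252 + 32.22 + 12.14
= 296.36 mOsm/kg ≈ 296.4 mOsm/kg
Osmolar gap = measured − calculated = 294 − 296.4 = -2.4 mOsm/kg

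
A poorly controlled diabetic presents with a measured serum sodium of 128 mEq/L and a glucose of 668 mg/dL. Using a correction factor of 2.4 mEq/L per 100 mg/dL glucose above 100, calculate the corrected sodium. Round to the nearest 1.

Corrected Na = measured Na + 2.4 · (glucose − 100)/100
= 128 + 2.4 · (668 − 100)/100
= 128 + 13.6
= 141.6 mEq/L

142 mEq/L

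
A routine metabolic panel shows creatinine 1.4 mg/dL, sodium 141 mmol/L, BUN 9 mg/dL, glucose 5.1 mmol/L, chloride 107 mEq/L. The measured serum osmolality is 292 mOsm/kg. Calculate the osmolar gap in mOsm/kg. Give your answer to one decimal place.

Calculated osmolality = 2·Na + glucose + BUN/2.8
= 2·141 + 5.1 + 9/2.8
= 282 + 5.10 + 3.21
= 290.31 mOsm/kg ≈ 290.3 mOsm/kg
Osmolar gap = measured − calculated = 292 − 290.3 = 1.7 mOsm/kg

1.7 mOsm/kg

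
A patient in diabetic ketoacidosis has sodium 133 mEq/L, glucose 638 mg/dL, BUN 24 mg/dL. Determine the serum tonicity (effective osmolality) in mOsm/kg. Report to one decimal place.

301.4 mOsm/kg

Effective osmolality excludes urea (freely permeant across cell membranes):
2·Na + glucose/18
= 2·133 + 638/18
= 266 + 35.44
= 301.44 mOsm/kg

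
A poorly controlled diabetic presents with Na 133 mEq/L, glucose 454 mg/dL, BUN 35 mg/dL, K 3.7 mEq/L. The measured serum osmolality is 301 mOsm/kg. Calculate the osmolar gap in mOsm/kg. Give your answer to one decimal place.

-2.7 mOsm/kg

Calculated osmolality = 2·Na + glucose/18 + BUN/2.8
= 2·133 + 454/18 + 35/2.8
= 266 + 25.22 + 12.50
= 303.72 mOsm/kg ≈ 303.7 mOsm/kg
Osmolar gap = measured − calculated = 301 − 303.7 = -2.7 mOsm/kg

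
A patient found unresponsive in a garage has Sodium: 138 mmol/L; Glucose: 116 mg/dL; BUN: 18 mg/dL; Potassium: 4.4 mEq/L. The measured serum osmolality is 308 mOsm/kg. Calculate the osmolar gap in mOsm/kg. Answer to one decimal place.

Calculated osmolality = 2·Na + glucose/18 + BUN/2.8
= 2·138 + 116/18 + 18/2.8
= 276 + 6.44 + 6.43
= 288.87 mOsm/kg ≈ 288.9 mOsm/kg
Osmolar gap = measured − calculated = 308 − 288.9 = 19.1 mOsm/kg

19.1 mOsm/kg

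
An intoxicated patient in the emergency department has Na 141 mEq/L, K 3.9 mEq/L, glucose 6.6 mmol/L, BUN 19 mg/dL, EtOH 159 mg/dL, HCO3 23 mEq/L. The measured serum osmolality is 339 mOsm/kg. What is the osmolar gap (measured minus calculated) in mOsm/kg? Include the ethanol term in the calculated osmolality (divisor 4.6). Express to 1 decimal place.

Calculated osmolality = 2·Na + glucose + BUN/2.8 + ethanol/4.6
= 2·141 + 6.6 + 19/2.8 + 159/4.6
= 282 + 6.60 + 6.79 + 34.57
= 329.96 mOsm/kg ≈ 330.0 mOsm/kg
Osmolar gap = measured − calculated = 339 − 330.0 = 9.0 mOsm/kg

9.0 mOsm/kg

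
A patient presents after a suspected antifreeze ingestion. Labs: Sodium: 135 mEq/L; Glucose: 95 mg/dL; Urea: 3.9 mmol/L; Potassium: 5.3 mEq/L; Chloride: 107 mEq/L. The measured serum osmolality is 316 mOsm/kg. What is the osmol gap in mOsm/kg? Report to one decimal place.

36.8 mOsm/kg

Calculated osmolality = 2·Na + glucose/18 + urea
= 2·135 + 95/18 + 3.9
= 270 + 5.28 + 3.90
= 279.18 mOsm/kg ≈ 279.2 mOsm/kg
Osmolar gap = measured − calculated = 316 − 279.2 = 36.8 mOsm/kg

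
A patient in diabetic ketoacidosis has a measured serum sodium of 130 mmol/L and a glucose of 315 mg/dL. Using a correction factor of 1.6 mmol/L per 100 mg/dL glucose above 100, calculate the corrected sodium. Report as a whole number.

Corrected Na = measured Na + 1.6 · (glucose − 100)/100
= 130 + 1.6 · (315 − 100)/100
= 130 + 3.4
= 133.4 mmol/L

133 mmol/L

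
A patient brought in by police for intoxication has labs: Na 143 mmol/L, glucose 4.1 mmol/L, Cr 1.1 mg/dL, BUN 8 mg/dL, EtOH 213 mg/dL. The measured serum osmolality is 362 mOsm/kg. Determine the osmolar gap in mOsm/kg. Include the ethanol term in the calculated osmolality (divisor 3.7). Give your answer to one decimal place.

Calculated osmolality = 2·Na + glucose + BUN/2.8 + ethanol/3.7
= 2·143 + 4.1 + 8/2.8 + 213/3.7
= 286 + 4.10 + 2.86 + 57.57
= 350.53 mOsm/kg ≈ 350.5 mOsm/kg
Osmolar gap = measured − calculated = 362 − 350.5 = 11.5 mOsm/kg

11.5 mOsm/kg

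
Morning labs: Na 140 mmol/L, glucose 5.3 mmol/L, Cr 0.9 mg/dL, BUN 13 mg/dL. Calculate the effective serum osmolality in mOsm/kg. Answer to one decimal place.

285.3 mOsm/kg

Effective osmolality excludes urea (freely permeant across cell membranes):
2·Na + glucose
= 2·140 + 5.3
= 280 + 5.3
= 285.3 mOsm/kg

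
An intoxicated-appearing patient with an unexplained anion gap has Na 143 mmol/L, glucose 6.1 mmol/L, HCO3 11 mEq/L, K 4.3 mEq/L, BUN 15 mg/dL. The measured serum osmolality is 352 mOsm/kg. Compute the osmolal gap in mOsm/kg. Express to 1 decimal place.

54.5 mOsm/kg

Calculated osmolality = 2·Na + glucose + BUN/2.8
= 2·143 + 6.1 + 15/2.8
= 286 + 6.10 + 5.36
= 297.46 mOsm/kg ≈ 297.5 mOsm/kg
Osmolar gap = measured − calculated = 352 − 297.5 = 54.5 mOsm/kg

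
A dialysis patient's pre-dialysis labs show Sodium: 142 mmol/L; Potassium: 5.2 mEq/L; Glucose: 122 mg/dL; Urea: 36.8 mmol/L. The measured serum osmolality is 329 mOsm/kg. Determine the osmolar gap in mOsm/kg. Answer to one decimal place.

1.4 mOsm/kg

Calculated osmolality = 2·Na + glucose/18 + urea
= 2·142 + 122/18 + 36.8
= 284 + 6.78 + 36.80
= 327.58 mOsm/kg ≈ 327.6 mOsm/kg
Osmolar gap = measured − calculated = 329 − 327.6 = 1.4 mOsm/kg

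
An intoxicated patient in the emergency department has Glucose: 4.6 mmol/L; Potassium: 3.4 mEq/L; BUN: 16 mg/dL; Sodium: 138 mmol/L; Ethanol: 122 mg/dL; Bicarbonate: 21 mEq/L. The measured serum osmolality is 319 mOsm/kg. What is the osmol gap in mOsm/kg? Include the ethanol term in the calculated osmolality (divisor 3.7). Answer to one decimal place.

-0.3 mOsm/kg

Calculated osmolality = 2·Na + glucose + BUN/2.8 + ethanol/3.7
= 2·138 + 4.6 + 16/2.8 + 122/3.7
= 276 + 4.60 + 5.71 + 32.97
= 319.28 mOsm/kg ≈ 319.3 mOsm/kg
Osmolar gap = measured − calculated = 319 − 319.3 = -0.3 mOsm/kg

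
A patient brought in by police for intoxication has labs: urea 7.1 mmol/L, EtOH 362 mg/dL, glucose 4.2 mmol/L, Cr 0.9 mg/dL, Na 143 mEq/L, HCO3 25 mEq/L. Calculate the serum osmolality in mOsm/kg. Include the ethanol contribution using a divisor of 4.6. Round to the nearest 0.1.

376.0 mOsm/kg

Calculated osmolality = 2·Na + glucose + urea + ethanol/4.6
= 2·143 + 4.2 + 7.1 + 362/4.6
= 286 + 4.20 + 7.10 + 78.70
= 376 mOsm/kg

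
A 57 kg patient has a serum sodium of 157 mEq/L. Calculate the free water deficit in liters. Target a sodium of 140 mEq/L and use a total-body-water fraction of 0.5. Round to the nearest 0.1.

3.5 L

TBW = 0.5 · 57 = 28.5 L
Free water deficit = TBW · (Na/140 − 1)
= 28.5 · (157/140 − 1)
= 28.5 · 0.1214
= 3.46 L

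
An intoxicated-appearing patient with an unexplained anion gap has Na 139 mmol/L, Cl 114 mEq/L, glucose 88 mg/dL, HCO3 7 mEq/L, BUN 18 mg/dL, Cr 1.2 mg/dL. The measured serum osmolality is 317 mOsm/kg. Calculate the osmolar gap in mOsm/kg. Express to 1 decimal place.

27.7 mOsm/kg

Calculated osmolality = 2·Na + glucose/18 + BUN/2.8
= 2·139 + 88/18 + 18/2.8
= 278 + 4.89 + 6.43
= 289.32 mOsm/kg ≈ 289.3 mOsm/kg
Osmolar gap = measured − calculated = 317 − 289.3 = 27.7 mOsm/kg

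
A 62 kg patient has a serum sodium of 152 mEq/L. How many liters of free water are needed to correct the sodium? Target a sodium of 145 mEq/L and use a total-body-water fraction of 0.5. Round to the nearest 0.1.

TBW = 0.5 · 62 = 31 L
Free water deficit = TBW · (Na/145 − 1)
= 31 · (152/145 − 1)
= 31 · 0.0483
= 1.5 L

1.5 L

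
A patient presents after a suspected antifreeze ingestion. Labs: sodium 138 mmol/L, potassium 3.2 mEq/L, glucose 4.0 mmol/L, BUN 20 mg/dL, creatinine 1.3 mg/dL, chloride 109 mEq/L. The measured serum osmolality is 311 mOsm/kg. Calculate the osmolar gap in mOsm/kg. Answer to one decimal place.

Calculated osmolality = 2·Na + glucose + BUN/2.8
= 2·138 + 4 + 20/2.8
= 276 + 4 + 7.14
= 287.14 mOsm/kg ≈ 287.1 mOsm/kg
Osmolar gap = measured − calculated = 311 − 287.1 = 23.9 mOsm/kg

23.9 mOsm/kg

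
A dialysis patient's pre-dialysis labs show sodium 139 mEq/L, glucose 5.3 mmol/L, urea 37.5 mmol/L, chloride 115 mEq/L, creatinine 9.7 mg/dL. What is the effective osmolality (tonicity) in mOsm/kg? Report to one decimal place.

Effective osmolality excludes urea (freely permeant across cell membranes):
2·Na + glucose
= 2·139 + 5.3
= 278 + 5.3
= 283.3 mOsm/kg

283.3 mOsm/kg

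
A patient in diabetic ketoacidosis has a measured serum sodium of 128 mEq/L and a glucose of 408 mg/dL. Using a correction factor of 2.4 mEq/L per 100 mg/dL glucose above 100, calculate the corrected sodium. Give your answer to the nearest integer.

Corrected Na = measured Na + 2.4 · (glucose − 100)/100
= 128 + 2.4 · (408 − 100)/100
= 128 + 7.4
= 135.4 mEq/L

135 mEq/L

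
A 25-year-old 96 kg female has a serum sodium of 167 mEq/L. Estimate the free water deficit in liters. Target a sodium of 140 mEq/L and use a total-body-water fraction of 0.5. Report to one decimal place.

9.3 L

TBW = 0.5 · 96 = 48 L
Free water deficit = TBW · (Na/140 − 1)
= 48 · (167/140 − 1)
= 48 · 0.1929
= 9.26 L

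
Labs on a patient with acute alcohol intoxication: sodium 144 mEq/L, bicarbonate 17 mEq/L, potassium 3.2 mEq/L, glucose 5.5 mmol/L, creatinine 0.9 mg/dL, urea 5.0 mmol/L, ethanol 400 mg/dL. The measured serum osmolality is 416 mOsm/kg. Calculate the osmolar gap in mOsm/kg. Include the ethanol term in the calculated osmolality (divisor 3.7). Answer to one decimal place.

9.4 mOsm/kg

Calculated osmolality = 2·Na + glucose + urea + ethanol/3.7
= 2·144 + 5.5 + 5 + 400/3.7
= 288 + 5.50 + 5 + 108.11
= 406.61 mOsm/kg ≈ 406.6 mOsm/kg
Osmolar gap = measured − calculated = 416 − 406.6 = 9.4 mOsm/kg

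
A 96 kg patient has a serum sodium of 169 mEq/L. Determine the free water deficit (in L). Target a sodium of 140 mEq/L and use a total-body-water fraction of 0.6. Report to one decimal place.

TBW = 0.6 · 96 = 57.6 L
Free water deficit = TBW · (Na/140 − 1)
= 57.6 · (169/140 − 1)
= 57.6 · 0.2071
= 11.93 L

11.9 L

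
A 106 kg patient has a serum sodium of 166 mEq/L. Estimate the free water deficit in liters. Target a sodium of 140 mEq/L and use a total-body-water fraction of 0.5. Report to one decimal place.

9.8 L

TBW = 0.5 · 106 = 53 L
Free water deficit = TBW · (Na/140 − 1)
= 53 · (166/140 − 1)
= 53 · 0.1857
= 9.84 L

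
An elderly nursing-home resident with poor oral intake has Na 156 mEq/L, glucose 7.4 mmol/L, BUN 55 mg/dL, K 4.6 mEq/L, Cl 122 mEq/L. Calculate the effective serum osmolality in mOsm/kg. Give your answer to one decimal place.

Effective osmolality excludes urea (freely permeant across cell membranes):
2·Na + glucose
= 2·156 + 7.4
= 312 + 7.4
= 319.4 mOsm/kg

319.4 mOsm/kg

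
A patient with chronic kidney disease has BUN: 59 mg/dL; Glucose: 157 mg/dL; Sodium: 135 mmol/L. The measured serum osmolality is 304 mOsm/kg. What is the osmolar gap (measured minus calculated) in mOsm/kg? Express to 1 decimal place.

4.2 mOsm/kg

Calculated osmolality = 2·Na + glucose/18 + BUN/2.8
= 2·135 + 157/18 + 59/2.8
= 270 + 8.72 + 21.07
= 299.79 mOsm/kg ≈ 299.8 mOsm/kg
Osmolar gap = measured − calculated = 304 − 299.8 = 4.2 mOsm/kg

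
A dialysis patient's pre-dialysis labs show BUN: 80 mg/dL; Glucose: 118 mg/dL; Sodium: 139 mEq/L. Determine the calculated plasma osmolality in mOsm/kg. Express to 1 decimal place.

313.1 mOsm/kg

Calculated osmolality = 2·Na + glucose/18 + BUN/2.8
= 2·139 + 118/18 + 80/2.8
= 278 + 6.56 + 28.57
= 313.13 mOsm/kg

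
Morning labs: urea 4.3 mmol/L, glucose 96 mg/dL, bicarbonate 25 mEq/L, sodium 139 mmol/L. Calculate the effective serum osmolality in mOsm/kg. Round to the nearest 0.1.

283.3 mOsm/kg

Effective osmolality excludes urea (freely permeant across cell membranes):
2·Na + glucose/18
= 2·139 + 96/18
= 278 + 5.33
= 283.33 mOsm/kg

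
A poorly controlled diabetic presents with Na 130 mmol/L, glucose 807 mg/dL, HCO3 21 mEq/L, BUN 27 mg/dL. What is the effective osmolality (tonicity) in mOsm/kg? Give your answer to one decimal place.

Effective osmolality excludes urea (freely permeant across cell membranes):
2·Na + glucose/18
= 2·130 + 807/18
= 260 + 44.83
= 304.83 mOsm/kg

304.8 mOsm/kg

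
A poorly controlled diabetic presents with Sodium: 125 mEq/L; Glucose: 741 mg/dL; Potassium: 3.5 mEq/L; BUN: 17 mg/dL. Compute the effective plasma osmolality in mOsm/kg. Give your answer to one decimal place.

Effective osmolality excludes urea (freely permeant across cell membranes):
2·Na + glucose/18
= 2·125 + 741/18
= 250 + 41.17
= 291.17 mOsm/kg

291.2 mOsm/kg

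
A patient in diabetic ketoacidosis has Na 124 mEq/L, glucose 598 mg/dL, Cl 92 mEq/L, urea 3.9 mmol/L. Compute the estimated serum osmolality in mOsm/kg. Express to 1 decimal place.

285.1 mOsm/kg

Calculated osmolality = 2·Na + glucose/18 + urea
= 2·124 + 598/18 + 3.9
= 248 + 33.22 + 3.90
= 285.12 mOsm/kg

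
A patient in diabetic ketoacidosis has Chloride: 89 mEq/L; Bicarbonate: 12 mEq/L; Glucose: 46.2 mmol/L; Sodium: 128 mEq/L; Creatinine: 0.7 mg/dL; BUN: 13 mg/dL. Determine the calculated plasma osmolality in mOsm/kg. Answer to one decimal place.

306.8 mOsm/kg

Calculated osmolality = 2·Na + glucose + BUN/2.8
= 2·128 + 46.2 + 13/2.8
= 256 + 46.20 + 4.64
= 306.84 mOsm/kg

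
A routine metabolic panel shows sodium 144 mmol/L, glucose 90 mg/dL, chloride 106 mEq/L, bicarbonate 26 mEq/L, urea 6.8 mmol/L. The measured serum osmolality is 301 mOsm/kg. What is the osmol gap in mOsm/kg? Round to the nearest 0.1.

1.2 mOsm/kg

Calculated osmolality = 2·Na + glucose/18 + urea
= 2·144 + 90/18 + 6.8
= 288 + 5 + 6.80
= 299.8 mOsm/kg ≈ 299.8 mOsm/kg
Osmolar gap = measured − calculated = 301 − 299.8 = 1.2 mOsm/kg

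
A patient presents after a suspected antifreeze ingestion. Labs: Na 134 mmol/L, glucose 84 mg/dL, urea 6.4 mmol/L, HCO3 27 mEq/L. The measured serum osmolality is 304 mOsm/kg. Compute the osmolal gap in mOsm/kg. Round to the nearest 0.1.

Calculated osmolality = 2·Na + glucose/18 + urea
= 2·134 + 84/18 + 6.4
= 268 + 4.67 + 6.40
= 279.07 mOsm/kg ≈ 279.1 mOsm/kg
Osmolar gap = measured − calculated = 304 − 279.1 = 24.9 mOsm/kg

24.9 mOsm/kg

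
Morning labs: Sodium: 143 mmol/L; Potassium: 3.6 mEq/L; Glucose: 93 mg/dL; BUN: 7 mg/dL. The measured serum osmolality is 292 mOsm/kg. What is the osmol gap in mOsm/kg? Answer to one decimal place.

Calculated osmolality = 2·Na + glucose/18 + BUN/2.8
= 2·143 + 93/18 + 7/2.8
= 286 + 5.17 + 2.50
= 293.67 mOsm/kg ≈ 293.7 mOsm/kg
Osmolar gap = measured − calculated = 292 − 293.7 = -1.7 mOsm/kg

-1.7 mOsm/kg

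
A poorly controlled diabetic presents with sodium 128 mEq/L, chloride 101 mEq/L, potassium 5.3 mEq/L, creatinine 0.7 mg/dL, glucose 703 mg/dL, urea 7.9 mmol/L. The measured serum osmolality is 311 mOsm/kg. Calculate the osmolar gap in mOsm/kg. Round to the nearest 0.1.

8.0 mOsm/kg

Calculated osmolality = 2·Na + glucose/18 + urea
= 2·128 + 703/18 + 7.9
= 256 + 39.06 + 7.90
= 302.96 mOsm/kg ≈ 303.0 mOsm/kg
Osmolar gap = measured − calculated = 311 − 303.0 = 8.0 mOsm/kg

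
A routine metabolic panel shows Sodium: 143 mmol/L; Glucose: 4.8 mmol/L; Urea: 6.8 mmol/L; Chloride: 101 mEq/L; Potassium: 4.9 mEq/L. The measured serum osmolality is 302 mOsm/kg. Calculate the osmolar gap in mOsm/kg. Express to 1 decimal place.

Calculated osmolality = 2·Na + glucose + urea
= 2·143 + 4.8 + 6.8
= 286 + 4.80 + 6.80
= 297.6 mOsm/kg ≈ 297.6 mOsm/kg
Osmolar gap = measured − calculated = 302 − 297.6 = 4.4 mOsm/kg

4.4 mOsm/kg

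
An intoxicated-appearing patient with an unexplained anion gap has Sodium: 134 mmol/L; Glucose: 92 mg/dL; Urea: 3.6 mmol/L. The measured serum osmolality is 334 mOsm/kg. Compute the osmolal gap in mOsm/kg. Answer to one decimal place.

Calculated osmolality = 2·Na + glucose/18 + urea
= 2·134 + 92/18 + 3.6
= 268 + 5.11 + 3.60
= 276.71 mOsm/kg ≈ 276.7 mOsm/kg
Osmolar gap = measured − calculated = 334 − 276.7 = 57.3 mOsm/kg

57.3 mOsm/kg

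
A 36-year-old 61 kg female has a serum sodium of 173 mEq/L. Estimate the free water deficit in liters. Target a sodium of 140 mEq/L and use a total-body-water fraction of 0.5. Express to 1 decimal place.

7.2 L

TBW = 0.5 · 61 = 30.5 L
Free water deficit = TBW · (Na/140 − 1)
= 30.5 · (173/140 − 1)
= 30.5 · 0.2357
= 7.19 L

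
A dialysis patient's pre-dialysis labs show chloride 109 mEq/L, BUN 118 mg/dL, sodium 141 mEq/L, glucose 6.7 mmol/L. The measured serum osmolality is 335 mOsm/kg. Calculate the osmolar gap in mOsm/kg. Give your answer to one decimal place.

4.2 mOsm/kg

Calculated osmolality = 2·Na + glucose + BUN/2.8
= 2·141 + 6.7 + 118/2.8
= 282 + 6.70 + 42.14
= 330.84 mOsm/kg ≈ 330.8 mOsm/kg
Osmolar gap = measured − calculated = 335 − 330.8 = 4.2 mOsm/kg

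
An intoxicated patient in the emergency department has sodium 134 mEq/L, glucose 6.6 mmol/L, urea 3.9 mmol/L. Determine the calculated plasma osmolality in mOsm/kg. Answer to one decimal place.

Calculated osmolality = 2·Na + glucose + urea
= 2·134 + 6.6 + 3.9
= 268 + 6.60 + 3.90
= 278.5 mOsm/kg

278.5 mOsm/kg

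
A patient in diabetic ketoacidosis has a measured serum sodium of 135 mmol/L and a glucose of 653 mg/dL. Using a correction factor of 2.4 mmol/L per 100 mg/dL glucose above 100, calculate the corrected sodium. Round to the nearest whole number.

Corrected Na = measured Na + 2.4 · (glucose − 100)/100
= 135 + 2.4 · (653 − 100)/100
= 135 + 13.3
= 148.3 mmol/L

148 mmol/L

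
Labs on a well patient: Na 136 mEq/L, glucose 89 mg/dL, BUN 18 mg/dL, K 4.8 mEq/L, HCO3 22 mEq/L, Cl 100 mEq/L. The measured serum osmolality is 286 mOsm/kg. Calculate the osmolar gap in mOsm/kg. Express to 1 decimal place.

Calculated osmolality = 2·Na + glucose/18 + BUN/2.8
= 2·136 + 89/18 + 18/2.8
= 272 + 4.94 + 6.43
= 283.37 mOsm/kg ≈ 283.4 mOsm/kg
Osmolar gap = measured − calculated = 286 − 283.4 = 2.6 mOsm/kg

2.6 mOsm/kg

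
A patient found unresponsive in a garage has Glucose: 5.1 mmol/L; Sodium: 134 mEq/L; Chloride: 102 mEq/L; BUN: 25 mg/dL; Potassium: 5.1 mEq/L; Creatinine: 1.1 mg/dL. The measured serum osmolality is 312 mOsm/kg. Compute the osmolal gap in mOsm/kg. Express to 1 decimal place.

30.0 mOsm/kg

Calculated osmolality = 2·Na + glucose + BUN/2.8
= 2·134 + 5.1 + 25/2.8
= 268 + 5.10 + 8.93
= 282.03 mOsm/kg ≈ 282.0 mOsm/kg
Osmolar gap = measured − calculated = 312 − 282.0 = 30.0 mOsm/kg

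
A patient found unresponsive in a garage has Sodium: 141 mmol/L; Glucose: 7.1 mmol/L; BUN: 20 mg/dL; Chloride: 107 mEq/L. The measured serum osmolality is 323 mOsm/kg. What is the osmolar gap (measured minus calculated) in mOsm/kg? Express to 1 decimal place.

Calculated osmolality = 2·Na + glucose + BUN/2.8
= 2·141 + 7.1 + 20/2.8
= 282 + 7.10 + 7.14
= 296.24 mOsm/kg ≈ 296.2 mOsm/kg
Osmolar gap = measured − calculated = 323 − 296.2 = 26.8 mOsm/kg

26.8 mOsm/kg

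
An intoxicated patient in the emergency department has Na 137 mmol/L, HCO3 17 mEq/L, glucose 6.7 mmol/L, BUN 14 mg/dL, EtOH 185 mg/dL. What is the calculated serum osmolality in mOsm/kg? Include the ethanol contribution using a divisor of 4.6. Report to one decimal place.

Calculated osmolality = 2·Na + glucose + BUN/2.8 + ethanol/4.6
= 2·137 + 6.7 + 14/2.8 + 185/4.6
= 274 + 6.70 + 5 + 40.22
= 325.92 mOsm/kg

325.9 mOsm/kg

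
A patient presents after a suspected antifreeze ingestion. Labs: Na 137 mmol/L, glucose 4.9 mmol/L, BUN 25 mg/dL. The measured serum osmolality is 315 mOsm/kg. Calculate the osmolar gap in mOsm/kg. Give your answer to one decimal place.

27.2 mOsm/kg

Calculated osmolality = 2·Na + glucose + BUN/2.8
= 2·137 + 4.9 + 25/2.8
= 274 + 4.90 + 8.93
= 287.83 mOsm/kg ≈ 287.8 mOsm/kg
Osmolar gap = measured − calculated = 315 − 287.8 = 27.2 mOsm/kg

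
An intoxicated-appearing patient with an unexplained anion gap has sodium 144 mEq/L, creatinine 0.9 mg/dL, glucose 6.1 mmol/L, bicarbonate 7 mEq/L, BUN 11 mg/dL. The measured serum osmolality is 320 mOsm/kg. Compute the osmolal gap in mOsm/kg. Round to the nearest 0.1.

Calculated osmolality = 2·Na + glucose + BUN/2.8
= 2·144 + 6.1 + 11/2.8
= 288 + 6.10 + 3.93
= 298.03 mOsm/kg ≈ 298.0 mOsm/kg
Osmolar gap = measured − calculated = 320 − 298.0 = 22.0 mOsm/kg

22.0 mOsm/kg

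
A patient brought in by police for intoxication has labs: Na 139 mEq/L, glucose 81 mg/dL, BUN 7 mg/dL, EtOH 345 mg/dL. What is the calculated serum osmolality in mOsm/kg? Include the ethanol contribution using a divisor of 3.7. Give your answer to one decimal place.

Calculated osmolality = 2·Na + glucose/18 + BUN/2.8 + ethanol/3.7
= 2·139 + 81/18 + 7/2.8 + 345/3.7
= 278 + 4.50 + 2.50 + 93.24
= 378.24 mOsm/kg

378.2 mOsm/kg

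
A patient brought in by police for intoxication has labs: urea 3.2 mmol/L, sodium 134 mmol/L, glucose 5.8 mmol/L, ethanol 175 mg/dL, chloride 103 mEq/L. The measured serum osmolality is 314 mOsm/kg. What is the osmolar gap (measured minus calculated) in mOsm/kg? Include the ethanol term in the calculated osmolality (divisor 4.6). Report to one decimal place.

-1.0 mOsm/kg

Calculated osmolality = 2·Na + glucose + urea + ethanol/4.6
= 2·134 + 5.8 + 3.2 + 175/4.6
= 268 + 5.80 + 3.20 + 38.04
= 315.04 mOsm/kg ≈ 315.0 mOsm/kg
Osmolar gap = measured − calculated = 314 − 315.0 = -1.0 mOsm/kg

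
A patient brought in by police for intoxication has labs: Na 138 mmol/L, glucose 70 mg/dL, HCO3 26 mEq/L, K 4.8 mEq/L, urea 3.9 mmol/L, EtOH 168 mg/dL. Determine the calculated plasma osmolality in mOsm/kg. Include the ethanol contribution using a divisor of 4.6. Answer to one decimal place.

320.3 mOsm/kg

Calculated osmolality = 2·Na + glucose/18 + urea + ethanol/4.6
= 2·138 + 70/18 + 3.9 + 168/4.6
= 276 + 3.89 + 3.90 + 36.52
= 320.31 mOsm/kg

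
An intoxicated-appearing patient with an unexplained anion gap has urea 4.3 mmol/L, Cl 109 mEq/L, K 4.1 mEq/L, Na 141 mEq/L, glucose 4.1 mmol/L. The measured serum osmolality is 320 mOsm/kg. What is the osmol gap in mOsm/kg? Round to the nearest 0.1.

29.6 mOsm/kg

Calculated osmolality = 2·Na + glucose + urea
= 2·141 + 4.1 + 4.3
= 282 + 4.10 + 4.30
= 290.4 mOsm/kg ≈ 290.4 mOsm/kg
Osmolar gap = measured − calculated = 320 − 290.4 = 29.6 mOsm/kg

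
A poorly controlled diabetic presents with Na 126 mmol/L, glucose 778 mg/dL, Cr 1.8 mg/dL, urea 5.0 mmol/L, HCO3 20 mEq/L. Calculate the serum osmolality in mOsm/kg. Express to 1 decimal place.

300.2 mOsm/kg

Calculated osmolality = 2·Na + glucose/18 + urea
= 2·126 + 778/18 + 5
= 252 + 43.22 + 5
= 300.22 mOsm/kg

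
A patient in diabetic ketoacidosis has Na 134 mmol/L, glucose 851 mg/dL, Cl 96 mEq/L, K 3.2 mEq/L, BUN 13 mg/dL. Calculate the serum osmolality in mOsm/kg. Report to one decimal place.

319.9 mOsm/kg

Calculated osmolality = 2·Na + glucose/18 + BUN/2.8
= 2·134 + 851/18 + 13/2.8
= 268 + 47.28 + 4.64
= 319.92 mOsm/kg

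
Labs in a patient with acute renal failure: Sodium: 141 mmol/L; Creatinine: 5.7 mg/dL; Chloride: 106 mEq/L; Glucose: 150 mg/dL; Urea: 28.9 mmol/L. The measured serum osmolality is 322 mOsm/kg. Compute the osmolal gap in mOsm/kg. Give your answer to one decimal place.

2.8 mOsm/kg

Calculated osmolality = 2·Na + glucose/18 + urea
= 2·141 + 150/18 + 28.9
= 282 + 8.33 + 28.90
= 319.23 mOsm/kg ≈ 319.2 mOsm/kg
Osmolar gap = measured − calculated = 322 − 319.2 = 2.8 mOsm/kg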